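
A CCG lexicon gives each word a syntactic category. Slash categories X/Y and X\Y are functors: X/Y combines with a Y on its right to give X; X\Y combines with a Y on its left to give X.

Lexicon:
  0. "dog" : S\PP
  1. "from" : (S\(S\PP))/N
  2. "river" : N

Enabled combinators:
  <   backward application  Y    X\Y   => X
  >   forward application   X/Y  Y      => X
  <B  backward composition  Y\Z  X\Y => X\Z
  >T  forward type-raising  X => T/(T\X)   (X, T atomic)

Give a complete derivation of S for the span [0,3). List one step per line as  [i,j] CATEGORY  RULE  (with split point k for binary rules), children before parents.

[0,3] S   <
  [0,1] "dog" : S\PP
  [1,3] S\(S\PP)   >
    [1,2] "from" : (S\(S\PP))/N
    [2,3] "river" : N

[0,1] S\PP  lex  "dog"
[1,2] (S\(S\PP))/N  lex  "from"
[2,3] N  lex  "river"
[1,3] S\(S\PP)  >  k=2
[0,3] S  <  k=1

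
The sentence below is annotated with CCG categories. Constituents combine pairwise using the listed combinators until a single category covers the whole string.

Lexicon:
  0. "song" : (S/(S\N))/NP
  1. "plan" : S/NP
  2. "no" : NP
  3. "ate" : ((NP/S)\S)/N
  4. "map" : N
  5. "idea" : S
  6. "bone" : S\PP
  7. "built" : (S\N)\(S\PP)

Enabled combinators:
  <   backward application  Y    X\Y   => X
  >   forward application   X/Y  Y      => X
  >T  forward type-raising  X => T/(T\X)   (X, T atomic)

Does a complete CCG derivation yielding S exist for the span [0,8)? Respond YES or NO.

YES

[0,8] S   >
  [0,6] S/(S\N)   >
    [0,1] "song" : (S/(S\N))/NP
    [1,6] NP   >
      [1,5] NP/S   <
        [1,3] S   >
          [1,2] "plan" : S/NP
          [2,3] "no" : NP
        [3,5] (NP/S)\S   >
          [3,4] "ate" : ((NP/S)\S)/N
          [4,5] "map" : N
      [5,6] "idea" : S
  [6,8] S\N   <
    [6,7] "bone" : S\PP
    [7,8] "built" : (S\N)\(S\PP)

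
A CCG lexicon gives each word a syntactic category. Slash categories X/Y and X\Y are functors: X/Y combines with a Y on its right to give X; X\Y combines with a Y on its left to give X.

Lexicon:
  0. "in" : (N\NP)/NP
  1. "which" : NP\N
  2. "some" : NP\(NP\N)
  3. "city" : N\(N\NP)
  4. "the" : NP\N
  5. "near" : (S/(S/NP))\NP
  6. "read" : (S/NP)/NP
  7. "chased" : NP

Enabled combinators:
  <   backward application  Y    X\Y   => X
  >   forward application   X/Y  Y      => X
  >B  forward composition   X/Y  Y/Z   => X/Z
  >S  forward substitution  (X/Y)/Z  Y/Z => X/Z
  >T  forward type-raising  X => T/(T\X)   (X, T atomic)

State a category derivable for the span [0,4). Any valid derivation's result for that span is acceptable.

[0,8] S   >
  [0,6] S/(S/NP)   <
    [0,5] NP   <
      [0,4] N   <
        [0,3] N\NP   >
          [0,1] "in" : (N\NP)/NP
          [1,3] NP   <
            [1,2] "which" : NP\N
            [2,3] "some" : NP\(NP\N)
        [3,4] "city" : N\(N\NP)
      [4,5] "the" : NP\N
    [5,6] "near" : (S/(S/NP))\NP
  [6,8] S/NP   >
    [6,7] "read" : (S/NP)/NP
    [7,8] "chased" : NP

N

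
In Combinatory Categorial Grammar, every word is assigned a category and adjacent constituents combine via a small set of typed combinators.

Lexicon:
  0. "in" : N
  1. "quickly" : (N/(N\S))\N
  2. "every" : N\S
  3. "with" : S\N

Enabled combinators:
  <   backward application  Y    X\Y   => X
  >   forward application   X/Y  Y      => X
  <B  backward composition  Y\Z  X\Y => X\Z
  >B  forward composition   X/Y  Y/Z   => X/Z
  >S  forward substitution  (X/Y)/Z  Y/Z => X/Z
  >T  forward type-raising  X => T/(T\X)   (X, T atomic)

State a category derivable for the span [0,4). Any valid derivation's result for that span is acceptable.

S

[0,4] S   <
  [0,3] N   >
    [0,2] N/(N\S)   <
      [0,1] "in" : N
      [1,2] "quickly" : (N/(N\S))\N
    [2,3] "every" : N\S
  [3,4] "with" : S\N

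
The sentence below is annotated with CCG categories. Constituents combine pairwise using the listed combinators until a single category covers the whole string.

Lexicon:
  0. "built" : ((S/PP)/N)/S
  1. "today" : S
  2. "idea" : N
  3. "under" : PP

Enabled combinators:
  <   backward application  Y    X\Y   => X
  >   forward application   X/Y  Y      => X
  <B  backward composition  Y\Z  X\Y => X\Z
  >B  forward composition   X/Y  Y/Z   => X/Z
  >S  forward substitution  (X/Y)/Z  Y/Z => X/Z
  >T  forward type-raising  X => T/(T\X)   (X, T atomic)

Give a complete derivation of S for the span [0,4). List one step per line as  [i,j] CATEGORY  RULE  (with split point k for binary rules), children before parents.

[0,4] S   >
  [0,3] S/PP   >
    [0,2] (S/PP)/N   >
      [0,1] "built" : ((S/PP)/N)/S
      [1,2] "today" : S
    [2,3] "idea" : N
  [3,4] "under" : PP

[0,1] ((S/PP)/N)/S  lex  "built"
[1,2] S  lex  "today"
[0,2] (S/PP)/N  >  k=1
[2,3] N  lex  "idea"
[0,3] S/PP  >  k=2
[3,4] PP  lex  "under"
[0,4] S  >  k=3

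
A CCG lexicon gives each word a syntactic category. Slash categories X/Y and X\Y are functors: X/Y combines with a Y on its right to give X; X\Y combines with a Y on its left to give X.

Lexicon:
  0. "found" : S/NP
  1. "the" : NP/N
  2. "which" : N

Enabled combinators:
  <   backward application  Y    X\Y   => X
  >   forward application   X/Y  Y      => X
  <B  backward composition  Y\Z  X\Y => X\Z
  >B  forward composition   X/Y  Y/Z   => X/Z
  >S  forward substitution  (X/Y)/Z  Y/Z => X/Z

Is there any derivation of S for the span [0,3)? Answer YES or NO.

YES

[0,3] S   >
  [0,1] "found" : S/NP
  [1,3] NP   >
    [1,2] "the" : NP/N
    [2,3] "which" : N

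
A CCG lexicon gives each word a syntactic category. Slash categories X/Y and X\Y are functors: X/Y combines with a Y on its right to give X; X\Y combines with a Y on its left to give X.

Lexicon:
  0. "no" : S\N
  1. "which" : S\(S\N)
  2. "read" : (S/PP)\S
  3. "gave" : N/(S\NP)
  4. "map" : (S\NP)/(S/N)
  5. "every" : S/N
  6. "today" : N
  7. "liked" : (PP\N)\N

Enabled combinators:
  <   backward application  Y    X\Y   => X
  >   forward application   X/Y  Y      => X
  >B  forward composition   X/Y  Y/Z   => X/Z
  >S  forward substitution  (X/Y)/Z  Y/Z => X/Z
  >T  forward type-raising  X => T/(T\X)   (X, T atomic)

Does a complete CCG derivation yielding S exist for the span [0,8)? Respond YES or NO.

YES

[0,8] S   >
  [0,3] S/PP   <
    [0,2] S   <
      [0,1] "no" : S\N
      [1,2] "which" : S\(S\N)
    [2,3] "read" : (S/PP)\S
  [3,8] PP   <
    [3,6] N   >
      [3,4] "gave" : N/(S\NP)
      [4,6] S\NP   >
        [4,5] "map" : (S\NP)/(S/N)
        [5,6] "every" : S/N
    [6,8] PP\N   <
      [6,7] "today" : N
      [7,8] "liked" : (PP\N)\N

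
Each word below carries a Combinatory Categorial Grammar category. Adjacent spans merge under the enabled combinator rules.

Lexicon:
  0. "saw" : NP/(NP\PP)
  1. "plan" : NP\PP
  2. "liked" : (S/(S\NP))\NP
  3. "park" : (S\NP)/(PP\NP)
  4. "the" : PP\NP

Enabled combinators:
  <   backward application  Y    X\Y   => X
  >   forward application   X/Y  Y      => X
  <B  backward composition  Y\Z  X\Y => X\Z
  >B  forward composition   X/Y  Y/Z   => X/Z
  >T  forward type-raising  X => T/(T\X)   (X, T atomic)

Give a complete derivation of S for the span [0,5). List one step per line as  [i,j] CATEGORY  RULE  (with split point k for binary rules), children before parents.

[0,5] S   >
  [0,3] S/(S\NP)   <
    [0,2] NP   >
      [0,1] "saw" : NP/(NP\PP)
      [1,2] "plan" : NP\PP
    [2,3] "liked" : (S/(S\NP))\NP
  [3,5] S\NP   >
    [3,4] "park" : (S\NP)/(PP\NP)
    [4,5] "the" : PP\NP

[0,1] NP/(NP\PP)  lex  "saw"
[1,2] NP\PP  lex  "plan"
[0,2] NP  >  k=1
[2,3] (S/(S\NP))\NP  lex  "liked"
[0,3] S/(S\NP)  <  k=2
[3,4] (S\NP)/(PP\NP)  lex  "park"
[4,5] PP\NP  lex  "the"
[3,5] S\NP  >  k=4
[0,5] S  >  k=3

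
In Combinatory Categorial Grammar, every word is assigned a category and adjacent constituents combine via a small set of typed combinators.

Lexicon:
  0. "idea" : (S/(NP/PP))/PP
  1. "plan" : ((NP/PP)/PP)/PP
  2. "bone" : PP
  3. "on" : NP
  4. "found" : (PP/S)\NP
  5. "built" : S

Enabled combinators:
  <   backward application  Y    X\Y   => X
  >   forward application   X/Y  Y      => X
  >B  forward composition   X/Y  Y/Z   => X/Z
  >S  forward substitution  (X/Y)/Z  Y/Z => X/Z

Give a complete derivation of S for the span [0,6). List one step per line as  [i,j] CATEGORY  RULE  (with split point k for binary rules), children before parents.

[0,1] (S/(NP/PP))/PP  lex  "idea"
[1,2] ((NP/PP)/PP)/PP  lex  "plan"
[2,3] PP  lex  "bone"
[1,3] (NP/PP)/PP  >  k=2
[0,3] S/PP  >S  k=1
[3,4] NP  lex  "on"
[4,5] (PP/S)\NP  lex  "found"
[3,5] PP/S  <  k=4
[5,6] S  lex  "built"
[3,6] PP  >  k=5
[0,6] S  >  k=3

[0,6] S   >
  [0,3] S/PP   >S
    [0,1] "idea" : (S/(NP/PP))/PP
    [1,3] (NP/PP)/PP   >
      [1,2] "plan" : ((NP/PP)/PP)/PP
      [2,3] "bone" : PP
  [3,6] PP   >
    [3,5] PP/S   <
      [3,4] "on" : NP
      [4,5] "found" : (PP/S)\NP
    [5,6] "built" : S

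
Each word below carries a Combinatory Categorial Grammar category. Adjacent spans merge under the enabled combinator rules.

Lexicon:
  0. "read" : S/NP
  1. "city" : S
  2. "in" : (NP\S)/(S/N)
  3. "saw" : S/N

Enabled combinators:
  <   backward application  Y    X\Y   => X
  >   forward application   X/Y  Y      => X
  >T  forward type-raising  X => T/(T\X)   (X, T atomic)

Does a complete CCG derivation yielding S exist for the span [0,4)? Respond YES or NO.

YES

[0,4] S   >
  [0,1] "read" : S/NP
  [1,4] NP   <
    [1,2] "city" : S
    [2,4] NP\S   >
      [2,3] "in" : (NP\S)/(S/N)
      [3,4] "saw" : S/N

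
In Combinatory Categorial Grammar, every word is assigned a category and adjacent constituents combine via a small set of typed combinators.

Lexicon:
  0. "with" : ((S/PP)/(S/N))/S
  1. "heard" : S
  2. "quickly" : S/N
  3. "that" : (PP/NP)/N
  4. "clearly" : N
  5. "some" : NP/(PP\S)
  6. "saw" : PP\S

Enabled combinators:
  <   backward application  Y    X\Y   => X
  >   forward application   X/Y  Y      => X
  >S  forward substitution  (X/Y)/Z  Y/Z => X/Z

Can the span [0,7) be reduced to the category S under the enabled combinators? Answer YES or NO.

YES

[0,7] S   >
  [0,3] S/PP   >
    [0,2] (S/PP)/(S/N)   >
      [0,1] "with" : ((S/PP)/(S/N))/S
      [1,2] "heard" : S
    [2,3] "quickly" : S/N
  [3,7] PP   >
    [3,5] PP/NP   >
      [3,4] "that" : (PP/NP)/N
      [4,5] "clearly" : N
    [5,7] NP   >
      [5,6] "some" : NP/(PP\S)
      [6,7] "saw" : PP\S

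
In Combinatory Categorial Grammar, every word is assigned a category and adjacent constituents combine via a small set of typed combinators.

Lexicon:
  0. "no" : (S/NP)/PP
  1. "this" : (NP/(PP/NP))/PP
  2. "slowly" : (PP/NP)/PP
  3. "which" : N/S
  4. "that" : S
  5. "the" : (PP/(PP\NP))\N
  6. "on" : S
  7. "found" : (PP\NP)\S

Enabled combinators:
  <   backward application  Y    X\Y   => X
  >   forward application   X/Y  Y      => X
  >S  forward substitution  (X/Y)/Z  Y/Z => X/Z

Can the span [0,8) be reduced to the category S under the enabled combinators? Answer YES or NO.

YES

[0,8] S   >
  [0,3] S/PP   >S
    [0,1] "no" : (S/NP)/PP
    [1,3] NP/PP   >S
      [1,2] "this" : (NP/(PP/NP))/PP
      [2,3] "slowly" : (PP/NP)/PP
  [3,8] PP   >
    [3,6] PP/(PP\NP)   <
      [3,5] N   >
        [3,4] "which" : N/S
        [4,5] "that" : S
      [5,6] "the" : (PP/(PP\NP))\N
    [6,8] PP\NP   <
      [6,7] "on" : S
      [7,8] "found" : (PP\NP)\S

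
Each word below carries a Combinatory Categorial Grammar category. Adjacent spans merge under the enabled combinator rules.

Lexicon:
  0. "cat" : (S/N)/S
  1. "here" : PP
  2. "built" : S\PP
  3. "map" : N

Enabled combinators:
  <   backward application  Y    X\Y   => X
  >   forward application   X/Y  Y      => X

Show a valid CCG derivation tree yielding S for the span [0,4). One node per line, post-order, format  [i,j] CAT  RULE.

[0,1] (S/N)/S  lex  "cat"
[1,2] PP  lex  "here"
[2,3] S\PP  lex  "built"
[1,3] S  <  k=2
[0,3] S/N  >  k=1
[3,4] N  lex  "map"
[0,4] S  >  k=3

[0,4] S   >
  [0,3] S/N   >
    [0,1] "cat" : (S/N)/S
    [1,3] S   <
      [1,2] "here" : PP
      [2,3] "built" : S\PP
  [3,4] "map" : N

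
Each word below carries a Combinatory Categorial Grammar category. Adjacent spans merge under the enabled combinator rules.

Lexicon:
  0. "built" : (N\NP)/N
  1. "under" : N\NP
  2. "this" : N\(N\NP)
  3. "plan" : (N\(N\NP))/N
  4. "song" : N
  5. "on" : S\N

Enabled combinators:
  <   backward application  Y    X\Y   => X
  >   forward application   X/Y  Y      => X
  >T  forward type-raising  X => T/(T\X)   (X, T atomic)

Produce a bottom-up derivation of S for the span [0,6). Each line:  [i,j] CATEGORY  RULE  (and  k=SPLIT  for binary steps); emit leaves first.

[0,6] S   <
  [0,5] N   <
    [0,3] N\NP   >
      [0,1] "built" : (N\NP)/N
      [1,3] N   <
        [1,2] "under" : N\NP
        [2,3] "this" : N\(N\NP)
    [3,5] N\(N\NP)   >
      [3,4] "plan" : (N\(N\NP))/N
      [4,5] "song" : N
  [5,6] "on" : S\N

[0,1] (N\NP)/N  lex  "built"
[1,2] N\NP  lex  "under"
[2,3] N\(N\NP)  lex  "this"
[1,3] N  <  k=2
[0,3] N\NP  >  k=1
[3,4] (N\(N\NP))/N  lex  "plan"
[4,5] N  lex  "song"
[3,5] N\(N\NP)  >  k=4
[0,5] N  <  k=3
[5,6] S\N  lex  "on"
[0,6] S  <  k=5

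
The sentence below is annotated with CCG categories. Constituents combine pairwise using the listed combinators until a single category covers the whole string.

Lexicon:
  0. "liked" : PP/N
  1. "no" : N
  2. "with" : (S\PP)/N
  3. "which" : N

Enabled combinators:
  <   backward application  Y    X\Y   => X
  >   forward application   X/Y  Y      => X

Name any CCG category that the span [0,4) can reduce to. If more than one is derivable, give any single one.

[0,4] S   <
  [0,2] PP   >
    [0,1] "liked" : PP/N
    [1,2] "no" : N
  [2,4] S\PP   >
    [2,3] "with" : (S\PP)/N
    [3,4] "which" : N

S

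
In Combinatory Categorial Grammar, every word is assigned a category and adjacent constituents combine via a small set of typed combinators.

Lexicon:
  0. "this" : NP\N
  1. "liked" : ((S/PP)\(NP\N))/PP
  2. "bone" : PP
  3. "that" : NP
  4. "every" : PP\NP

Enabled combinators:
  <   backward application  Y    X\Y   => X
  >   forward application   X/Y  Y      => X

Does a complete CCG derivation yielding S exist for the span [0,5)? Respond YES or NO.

[0,5] S   >
  [0,3] S/PP   <
    [0,1] "this" : NP\N
    [1,3] (S/PP)\(NP\N)   >
      [1,2] "liked" : ((S/PP)\(NP\N))/PP
      [2,3] "bone" : PP
  [3,5] PP   <
    [3,4] "that" : NP
    [4,5] "every" : PP\NP

YES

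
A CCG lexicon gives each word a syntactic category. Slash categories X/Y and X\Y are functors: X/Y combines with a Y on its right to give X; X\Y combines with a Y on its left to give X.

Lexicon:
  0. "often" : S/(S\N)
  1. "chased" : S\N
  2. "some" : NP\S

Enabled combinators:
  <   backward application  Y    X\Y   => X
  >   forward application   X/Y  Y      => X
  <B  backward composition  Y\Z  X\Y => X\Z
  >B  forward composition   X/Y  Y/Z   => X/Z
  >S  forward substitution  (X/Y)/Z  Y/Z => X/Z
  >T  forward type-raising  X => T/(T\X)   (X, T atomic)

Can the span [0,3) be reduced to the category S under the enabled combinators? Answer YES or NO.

NO

S/(S\N) S\N NP\S
CKY chart[0,3] = {N/(N\NP), NP, NP/(NP\NP), PP/(PP\NP), S/(S\NP)}; S ∉ chart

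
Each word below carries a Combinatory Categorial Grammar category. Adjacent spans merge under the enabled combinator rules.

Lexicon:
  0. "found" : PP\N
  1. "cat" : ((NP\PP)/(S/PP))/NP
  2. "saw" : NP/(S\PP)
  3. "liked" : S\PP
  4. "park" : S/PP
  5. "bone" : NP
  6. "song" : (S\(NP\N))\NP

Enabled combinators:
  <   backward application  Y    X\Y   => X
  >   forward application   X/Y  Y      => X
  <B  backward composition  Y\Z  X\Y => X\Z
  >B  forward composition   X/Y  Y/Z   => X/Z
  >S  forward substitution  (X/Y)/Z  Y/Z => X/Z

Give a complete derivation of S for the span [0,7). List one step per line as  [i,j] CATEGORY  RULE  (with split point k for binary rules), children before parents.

[0,1] PP\N  lex  "found"
[1,2] ((NP\PP)/(S/PP))/NP  lex  "cat"
[2,3] NP/(S\PP)  lex  "saw"
[3,4] S\PP  lex  "liked"
[2,4] NP  >  k=3
[1,4] (NP\PP)/(S/PP)  >  k=2
[4,5] S/PP  lex  "park"
[1,5] NP\PP  >  k=4
[0,5] NP\N  <B  k=1
[5,6] NP  lex  "bone"
[6,7] (S\(NP\N))\NP  lex  "song"
[5,7] S\(NP\N)  <  k=6
[0,7] S  <  k=5

[0,7] S   <
  [0,5] NP\N   <B
    [0,1] "found" : PP\N
    [1,5] NP\PP   >
      [1,4] (NP\PP)/(S/PP)   >
        [1,2] "cat" : ((NP\PP)/(S/PP))/NP
        [2,4] NP   >
          [2,3] "saw" : NP/(S\PP)
          [3,4] "liked" : S\PP
      [4,5] "park" : S/PP
  [5,7] S\(NP\N)   <
    [5,6] "bone" : NP
    [6,7] "song" : (S\(NP\N))\NP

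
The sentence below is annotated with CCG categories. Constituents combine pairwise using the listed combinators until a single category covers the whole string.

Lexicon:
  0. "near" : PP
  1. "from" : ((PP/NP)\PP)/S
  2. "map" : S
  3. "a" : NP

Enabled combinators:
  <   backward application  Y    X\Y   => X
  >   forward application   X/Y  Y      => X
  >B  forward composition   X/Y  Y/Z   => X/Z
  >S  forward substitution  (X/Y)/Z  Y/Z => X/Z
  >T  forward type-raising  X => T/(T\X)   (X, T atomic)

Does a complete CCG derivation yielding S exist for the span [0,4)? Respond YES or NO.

PP ((PP/NP)\PP)/S S NP
CKY chart[0,4] = {N/(N\PP), NP/(NP\PP), PP, PP/(NP\NP), PP/(PP\PP), S/(S\PP)}; S ∉ chart

NO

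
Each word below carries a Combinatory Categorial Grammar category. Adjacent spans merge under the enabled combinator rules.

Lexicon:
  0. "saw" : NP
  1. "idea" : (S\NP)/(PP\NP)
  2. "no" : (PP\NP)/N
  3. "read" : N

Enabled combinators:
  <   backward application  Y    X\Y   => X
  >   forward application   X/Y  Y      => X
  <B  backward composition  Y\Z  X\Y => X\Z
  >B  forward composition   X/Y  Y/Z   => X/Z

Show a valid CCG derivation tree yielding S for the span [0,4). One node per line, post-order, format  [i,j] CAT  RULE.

[0,1] NP  lex  "saw"
[1,2] (S\NP)/(PP\NP)  lex  "idea"
[2,3] (PP\NP)/N  lex  "no"
[3,4] N  lex  "read"
[2,4] PP\NP  >  k=3
[1,4] S\NP  >  k=2
[0,4] S  <  k=1

[0,4] S   <
  [0,1] "saw" : NP
  [1,4] S\NP   >
    [1,2] "idea" : (S\NP)/(PP\NP)
    [2,4] PP\NP   >
      [2,3] "no" : (PP\NP)/N
      [3,4] "read" : N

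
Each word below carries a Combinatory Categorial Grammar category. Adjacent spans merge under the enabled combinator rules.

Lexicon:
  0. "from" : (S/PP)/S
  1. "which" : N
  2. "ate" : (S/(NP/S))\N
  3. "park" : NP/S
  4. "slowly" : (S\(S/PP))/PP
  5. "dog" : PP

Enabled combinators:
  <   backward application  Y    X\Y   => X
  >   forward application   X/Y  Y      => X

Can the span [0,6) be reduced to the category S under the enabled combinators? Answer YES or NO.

YES

[0,6] S   <
  [0,4] S/PP   >
    [0,1] "from" : (S/PP)/S
    [1,4] S   >
      [1,3] S/(NP/S)   <
        [1,2] "which" : N
        [2,3] "ate" : (S/(NP/S))\N
      [3,4] "park" : NP/S
  [4,6] S\(S/PP)   >
    [4,5] "slowly" : (S\(S/PP))/PP
    [5,6] "dog" : PP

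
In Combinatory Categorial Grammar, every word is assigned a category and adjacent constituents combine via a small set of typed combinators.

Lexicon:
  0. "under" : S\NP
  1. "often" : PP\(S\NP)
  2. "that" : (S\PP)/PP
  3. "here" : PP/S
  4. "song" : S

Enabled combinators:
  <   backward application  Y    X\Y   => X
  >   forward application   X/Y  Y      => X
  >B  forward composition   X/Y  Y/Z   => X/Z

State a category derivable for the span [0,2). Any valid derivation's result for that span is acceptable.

PP

[0,5] S   <
  [0,2] PP   <
    [0,1] "under" : S\NP
    [1,2] "often" : PP\(S\NP)
  [2,5] S\PP   >
    [2,3] "that" : (S\PP)/PP
    [3,5] PP   >
      [3,4] "here" : PP/S
      [4,5] "song" : S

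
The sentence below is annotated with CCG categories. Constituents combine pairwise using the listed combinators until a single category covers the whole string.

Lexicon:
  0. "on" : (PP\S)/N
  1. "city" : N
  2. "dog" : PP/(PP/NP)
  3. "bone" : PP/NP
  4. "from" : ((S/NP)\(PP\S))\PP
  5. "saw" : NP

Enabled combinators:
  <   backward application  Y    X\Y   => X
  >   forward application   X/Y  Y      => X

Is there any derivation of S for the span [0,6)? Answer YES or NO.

[0,6] S   >
  [0,5] S/NP   <
    [0,2] PP\S   >
      [0,1] "on" : (PP\S)/N
      [1,2] "city" : N
    [2,5] (S/NP)\(PP\S)   <
      [2,4] PP   >
        [2,3] "dog" : PP/(PP/NP)
        [3,4] "bone" : PP/NP
      [4,5] "from" : ((S/NP)\(PP\S))\PP
  [5,6] "saw" : NP

YES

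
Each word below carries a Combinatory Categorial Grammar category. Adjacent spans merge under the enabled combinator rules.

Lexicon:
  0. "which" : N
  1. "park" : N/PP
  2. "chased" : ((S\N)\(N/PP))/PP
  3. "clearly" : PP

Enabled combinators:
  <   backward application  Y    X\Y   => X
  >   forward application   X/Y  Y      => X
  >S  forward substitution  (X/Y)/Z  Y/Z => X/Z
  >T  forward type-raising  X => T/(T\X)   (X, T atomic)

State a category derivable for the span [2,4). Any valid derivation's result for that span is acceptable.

[0,4] S   <
  [0,1] "which" : N
  [1,4] S\N   <
    [1,2] "park" : N/PP
    [2,4] (S\N)\(N/PP)   >
      [2,3] "chased" : ((S\N)\(N/PP))/PP
      [3,4] "clearly" : PP

(S\N)\(N/PP)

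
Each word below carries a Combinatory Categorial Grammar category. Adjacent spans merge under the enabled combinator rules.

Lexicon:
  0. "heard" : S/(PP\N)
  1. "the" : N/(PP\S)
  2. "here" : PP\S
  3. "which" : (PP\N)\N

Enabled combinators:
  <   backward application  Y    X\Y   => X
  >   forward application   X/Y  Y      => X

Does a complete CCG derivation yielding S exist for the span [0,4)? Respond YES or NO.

YES

[0,4] S   >
  [0,1] "heard" : S/(PP\N)
  [1,4] PP\N   <
    [1,3] N   >
      [1,2] "the" : N/(PP\S)
      [2,3] "here" : PP\S
    [3,4] "which" : (PP\N)\N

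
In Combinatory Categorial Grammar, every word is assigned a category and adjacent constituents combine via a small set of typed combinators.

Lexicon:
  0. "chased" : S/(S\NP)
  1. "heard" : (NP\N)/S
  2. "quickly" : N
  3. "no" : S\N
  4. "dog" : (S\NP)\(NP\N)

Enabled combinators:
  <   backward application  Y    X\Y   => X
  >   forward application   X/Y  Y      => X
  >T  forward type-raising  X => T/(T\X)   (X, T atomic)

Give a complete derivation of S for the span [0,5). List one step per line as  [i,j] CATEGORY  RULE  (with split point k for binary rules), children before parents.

[0,5] S   >
  [0,1] "chased" : S/(S\NP)
  [1,5] S\NP   <
    [1,4] NP\N   >
      [1,2] "heard" : (NP\N)/S
      [2,4] S   <
        [2,3] "quickly" : N
        [3,4] "no" : S\N
    [4,5] "dog" : (S\NP)\(NP\N)

[0,1] S/(S\NP)  lex  "chased"
[1,2] (NP\N)/S  lex  "heard"
[2,3] N  lex  "quickly"
[3,4] S\N  lex  "no"
[2,4] S  <  k=3
[1,4] NP\N  >  k=2
[4,5] (S\NP)\(NP\N)  lex  "dog"
[1,5] S\NP  <  k=4
[0,5] S  >  k=1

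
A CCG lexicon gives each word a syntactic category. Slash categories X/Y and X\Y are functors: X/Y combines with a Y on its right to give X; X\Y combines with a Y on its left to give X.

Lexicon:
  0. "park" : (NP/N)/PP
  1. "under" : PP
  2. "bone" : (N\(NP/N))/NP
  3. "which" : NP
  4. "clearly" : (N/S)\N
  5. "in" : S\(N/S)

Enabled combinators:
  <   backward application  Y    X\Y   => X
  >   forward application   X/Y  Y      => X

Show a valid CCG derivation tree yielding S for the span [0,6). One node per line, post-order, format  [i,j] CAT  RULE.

[0,1] (NP/N)/PP  lex  "park"
[1,2] PP  lex  "under"
[0,2] NP/N  >  k=1
[2,3] (N\(NP/N))/NP  lex  "bone"
[3,4] NP  lex  "which"
[2,4] N\(NP/N)  >  k=3
[0,4] N  <  k=2
[4,5] (N/S)\N  lex  "clearly"
[0,5] N/S  <  k=4
[5,6] S\(N/S)  lex  "in"
[0,6] S  <  k=5

[0,6] S   <
  [0,5] N/S   <
    [0,4] N   <
      [0,2] NP/N   >
        [0,1] "park" : (NP/N)/PP
        [1,2] "under" : PP
      [2,4] N\(NP/N)   >
        [2,3] "bone" : (N\(NP/N))/NP
        [3,4] "which" : NP
    [4,5] "clearly" : (N/S)\N
  [5,6] "in" : S\(N/S)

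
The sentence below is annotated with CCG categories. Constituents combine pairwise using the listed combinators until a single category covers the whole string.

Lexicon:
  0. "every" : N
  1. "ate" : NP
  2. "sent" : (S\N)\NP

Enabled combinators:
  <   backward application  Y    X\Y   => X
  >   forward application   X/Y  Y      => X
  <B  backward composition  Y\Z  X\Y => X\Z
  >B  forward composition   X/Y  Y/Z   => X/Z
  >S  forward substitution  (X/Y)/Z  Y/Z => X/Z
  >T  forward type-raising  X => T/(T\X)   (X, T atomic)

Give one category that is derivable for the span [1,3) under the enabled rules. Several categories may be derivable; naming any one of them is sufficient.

[0,3] S   <
  [0,1] "every" : N
  [1,3] S\N   <
    [1,2] "ate" : NP
    [2,3] "sent" : (S\N)\NP

S\N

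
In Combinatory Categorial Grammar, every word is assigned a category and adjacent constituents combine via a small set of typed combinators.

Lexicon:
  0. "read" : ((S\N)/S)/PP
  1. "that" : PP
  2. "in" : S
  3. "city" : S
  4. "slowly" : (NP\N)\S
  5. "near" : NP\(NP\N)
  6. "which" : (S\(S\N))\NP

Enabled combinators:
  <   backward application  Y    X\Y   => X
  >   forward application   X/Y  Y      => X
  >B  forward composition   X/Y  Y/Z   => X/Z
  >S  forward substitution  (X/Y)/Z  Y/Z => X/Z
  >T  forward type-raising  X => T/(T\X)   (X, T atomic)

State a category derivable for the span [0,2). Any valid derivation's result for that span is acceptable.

(S\N)/S

[0,7] S   <
  [0,3] S\N   >
    [0,2] (S\N)/S   >
      [0,1] "read" : ((S\N)/S)/PP
      [1,2] "that" : PP
    [2,3] "in" : S
  [3,7] S\(S\N)   <
    [3,6] NP   <
      [3,5] NP\N   <
        [3,4] "city" : S
        [4,5] "slowly" : (NP\N)\S
      [5,6] "near" : NP\(NP\N)
    [6,7] "which" : (S\(S\N))\NP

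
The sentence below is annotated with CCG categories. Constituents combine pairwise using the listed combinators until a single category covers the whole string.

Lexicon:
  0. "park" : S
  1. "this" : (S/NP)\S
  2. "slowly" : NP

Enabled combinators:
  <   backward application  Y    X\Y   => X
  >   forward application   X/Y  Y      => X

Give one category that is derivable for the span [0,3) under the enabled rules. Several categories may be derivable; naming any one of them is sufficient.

[0,3] S   >
  [0,2] S/NP   <
    [0,1] "park" : S
    [1,2] "this" : (S/NP)\S
  [2,3] "slowly" : NP

S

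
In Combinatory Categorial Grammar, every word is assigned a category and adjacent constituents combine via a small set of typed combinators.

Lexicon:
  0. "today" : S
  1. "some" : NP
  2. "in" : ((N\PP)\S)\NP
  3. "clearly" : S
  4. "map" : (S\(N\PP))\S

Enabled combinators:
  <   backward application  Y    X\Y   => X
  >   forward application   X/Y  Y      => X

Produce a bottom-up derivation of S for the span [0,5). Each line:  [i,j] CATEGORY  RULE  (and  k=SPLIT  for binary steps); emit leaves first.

[0,1] S  lex  "today"
[1,2] NP  lex  "some"
[2,3] ((N\PP)\S)\NP  lex  "in"
[1,3] (N\PP)\S  <  k=2
[0,3] N\PP  <  k=1
[3,4] S  lex  "clearly"
[4,5] (S\(N\PP))\S  lex  "map"
[3,5] S\(N\PP)  <  k=4
[0,5] S  <  k=3

[0,5] S   <
  [0,3] N\PP   <
    [0,1] "today" : S
    [1,3] (N\PP)\S   <
      [1,2] "some" : NP
      [2,3] "in" : ((N\PP)\S)\NP
  [3,5] S\(N\PP)   <
    [3,4] "clearly" : S
    [4,5] "map" : (S\(N\PP))\S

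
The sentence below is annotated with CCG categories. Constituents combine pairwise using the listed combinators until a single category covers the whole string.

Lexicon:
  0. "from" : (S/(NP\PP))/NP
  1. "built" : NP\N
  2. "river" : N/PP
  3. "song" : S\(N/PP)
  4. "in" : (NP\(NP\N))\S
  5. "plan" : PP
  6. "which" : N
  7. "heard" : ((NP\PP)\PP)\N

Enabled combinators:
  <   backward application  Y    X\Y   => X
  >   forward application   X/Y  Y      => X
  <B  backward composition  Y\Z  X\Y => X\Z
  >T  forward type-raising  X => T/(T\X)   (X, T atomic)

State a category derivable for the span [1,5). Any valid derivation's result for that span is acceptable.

[0,8] S   >
  [0,5] S/(NP\PP)   >
    [0,1] "from" : (S/(NP\PP))/NP
    [1,5] NP   <
      [1,2] "built" : NP\N
      [2,5] NP\(NP\N)   <
        [2,4] S   <
          [2,3] "river" : N/PP
          [3,4] "song" : S\(N/PP)
        [4,5] "in" : (NP\(NP\N))\S
  [5,8] NP\PP   <
    [5,6] "plan" : PP
    [6,8] (NP\PP)\PP   <
      [6,7] "which" : N
      [7,8] "heard" : ((NP\PP)\PP)\N

NP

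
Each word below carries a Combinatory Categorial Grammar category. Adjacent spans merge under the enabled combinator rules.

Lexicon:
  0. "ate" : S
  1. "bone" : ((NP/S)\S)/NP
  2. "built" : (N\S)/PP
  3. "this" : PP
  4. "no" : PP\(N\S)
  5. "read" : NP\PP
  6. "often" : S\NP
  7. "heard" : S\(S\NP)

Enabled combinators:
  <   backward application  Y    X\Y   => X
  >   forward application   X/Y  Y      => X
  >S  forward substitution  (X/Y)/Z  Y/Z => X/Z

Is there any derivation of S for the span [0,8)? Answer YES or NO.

S ((NP/S)\S)/NP (N\S)/PP PP PP\(N\S) NP\PP S\NP S\(S\NP)
CKY chart[0,8] = {NP}; S ∉ chart

NO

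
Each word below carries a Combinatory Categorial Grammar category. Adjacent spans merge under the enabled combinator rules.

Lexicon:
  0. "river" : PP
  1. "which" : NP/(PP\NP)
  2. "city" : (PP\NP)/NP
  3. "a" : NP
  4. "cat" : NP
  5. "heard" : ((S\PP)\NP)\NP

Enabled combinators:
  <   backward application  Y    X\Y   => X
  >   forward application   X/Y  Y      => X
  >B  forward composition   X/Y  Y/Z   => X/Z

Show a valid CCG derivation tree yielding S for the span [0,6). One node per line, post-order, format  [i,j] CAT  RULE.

[0,1] PP  lex  "river"
[1,2] NP/(PP\NP)  lex  "which"
[2,3] (PP\NP)/NP  lex  "city"
[3,4] NP  lex  "a"
[2,4] PP\NP  >  k=3
[1,4] NP  >  k=2
[4,5] NP  lex  "cat"
[5,6] ((S\PP)\NP)\NP  lex  "heard"
[4,6] (S\PP)\NP  <  k=5
[1,6] S\PP  <  k=4
[0,6] S  <  k=1

[0,6] S   <
  [0,1] "river" : PP
  [1,6] S\PP   <
    [1,4] NP   >
      [1,2] "which" : NP/(PP\NP)
      [2,4] PP\NP   >
        [2,3] "city" : (PP\NP)/NP
        [3,4] "a" : NP
    [4,6] (S\PP)\NP   <
      [4,5] "cat" : NP
      [5,6] "heard" : ((S\PP)\NP)\NP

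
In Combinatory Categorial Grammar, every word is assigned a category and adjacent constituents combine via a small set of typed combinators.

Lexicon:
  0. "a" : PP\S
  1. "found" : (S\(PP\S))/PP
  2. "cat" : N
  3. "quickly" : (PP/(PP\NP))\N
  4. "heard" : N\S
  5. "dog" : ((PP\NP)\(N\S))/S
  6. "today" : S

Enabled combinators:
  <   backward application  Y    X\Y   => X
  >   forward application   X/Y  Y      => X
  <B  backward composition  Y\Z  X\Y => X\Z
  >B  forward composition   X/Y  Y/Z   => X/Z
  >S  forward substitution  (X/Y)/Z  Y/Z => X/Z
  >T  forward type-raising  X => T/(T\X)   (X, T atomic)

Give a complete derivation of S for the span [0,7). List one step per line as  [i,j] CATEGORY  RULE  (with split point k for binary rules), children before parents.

[0,7] S   <
  [0,1] "a" : PP\S
  [1,7] S\(PP\S)   >
    [1,2] "found" : (S\(PP\S))/PP
    [2,7] PP   >
      [2,4] PP/(PP\NP)   <
        [2,3] "cat" : N
        [3,4] "quickly" : (PP/(PP\NP))\N
      [4,7] PP\NP   <
        [4,5] "heard" : N\S
        [5,7] (PP\NP)\(N\S)   >
          [5,6] "dog" : ((PP\NP)\(N\S))/S
          [6,7] "today" : S

[0,1] PP\S  lex  "a"
[1,2] (S\(PP\S))/PP  lex  "found"
[2,3] N  lex  "cat"
[3,4] (PP/(PP\NP))\N  lex  "quickly"
[2,4] PP/(PP\NP)  <  k=3
[4,5] N\S  lex  "heard"
[5,6] ((PP\NP)\(N\S))/S  lex  "dog"
[6,7] S  lex  "today"
[5,7] (PP\NP)\(N\S)  >  k=6
[4,7] PP\NP  <  k=5
[2,7] PP  >  k=4
[1,7] S\(PP\S)  >  k=2
[0,7] S  <  k=1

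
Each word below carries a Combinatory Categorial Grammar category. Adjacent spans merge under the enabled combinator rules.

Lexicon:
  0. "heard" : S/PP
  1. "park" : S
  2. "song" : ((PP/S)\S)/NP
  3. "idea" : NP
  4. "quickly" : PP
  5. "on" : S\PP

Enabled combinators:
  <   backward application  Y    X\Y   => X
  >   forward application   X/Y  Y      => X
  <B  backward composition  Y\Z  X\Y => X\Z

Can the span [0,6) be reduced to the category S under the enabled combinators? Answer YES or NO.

YES

[0,6] S   >
  [0,1] "heard" : S/PP
  [1,6] PP   >
    [1,4] PP/S   <
      [1,2] "park" : S
      [2,4] (PP/S)\S   >
        [2,3] "song" : ((PP/S)\S)/NP
        [3,4] "idea" : NP
    [4,6] S   <
      [4,5] "quickly" : PP
      [5,6] "on" : S\PP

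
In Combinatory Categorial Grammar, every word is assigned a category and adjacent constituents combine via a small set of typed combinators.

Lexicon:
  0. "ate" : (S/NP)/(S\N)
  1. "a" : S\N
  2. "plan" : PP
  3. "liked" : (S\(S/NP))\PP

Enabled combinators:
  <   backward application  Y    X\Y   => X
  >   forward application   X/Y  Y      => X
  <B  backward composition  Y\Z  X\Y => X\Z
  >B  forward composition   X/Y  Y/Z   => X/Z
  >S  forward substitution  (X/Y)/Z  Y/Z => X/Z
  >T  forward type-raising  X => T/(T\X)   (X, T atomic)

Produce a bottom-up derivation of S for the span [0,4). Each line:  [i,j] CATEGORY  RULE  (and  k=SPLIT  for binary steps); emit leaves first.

[0,4] S   <
  [0,2] S/NP   >
    [0,1] "ate" : (S/NP)/(S\N)
    [1,2] "a" : S\N
  [2,4] S\(S/NP)   <
    [2,3] "plan" : PP
    [3,4] "liked" : (S\(S/NP))\PP

[0,1] (S/NP)/(S\N)  lex  "ate"
[1,2] S\N  lex  "a"
[0,2] S/NP  >  k=1
[2,3] PP  lex  "plan"
[3,4] (S\(S/NP))\PP  lex  "liked"
[2,4] S\(S/NP)  <  k=3
[0,4] S  <  k=2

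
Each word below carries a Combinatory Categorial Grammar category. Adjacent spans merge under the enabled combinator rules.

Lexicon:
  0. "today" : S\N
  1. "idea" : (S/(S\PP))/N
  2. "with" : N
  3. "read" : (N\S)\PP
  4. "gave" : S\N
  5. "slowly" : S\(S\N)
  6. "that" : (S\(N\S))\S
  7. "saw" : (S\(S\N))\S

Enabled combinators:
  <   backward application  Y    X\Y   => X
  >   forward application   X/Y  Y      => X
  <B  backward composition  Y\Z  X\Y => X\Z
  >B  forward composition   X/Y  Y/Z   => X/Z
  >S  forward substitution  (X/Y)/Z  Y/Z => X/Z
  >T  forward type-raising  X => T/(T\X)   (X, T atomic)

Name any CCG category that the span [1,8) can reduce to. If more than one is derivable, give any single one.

S\(S\N)

[0,8] S   <
  [0,1] "today" : S\N
  [1,8] S\(S\N)   <
    [1,7] S   >
      [1,3] S/(S\PP)   >
        [1,2] "idea" : (S/(S\PP))/N
        [2,3] "with" : N
      [3,7] S\PP   <B
        [3,4] "read" : (N\S)\PP
        [4,7] S\(N\S)   <
          [4,6] S   <
            [4,5] "gave" : S\N
            [5,6] "slowly" : S\(S\N)
          [6,7] "that" : (S\(N\S))\S
    [7,8] "saw" : (S\(S\N))\S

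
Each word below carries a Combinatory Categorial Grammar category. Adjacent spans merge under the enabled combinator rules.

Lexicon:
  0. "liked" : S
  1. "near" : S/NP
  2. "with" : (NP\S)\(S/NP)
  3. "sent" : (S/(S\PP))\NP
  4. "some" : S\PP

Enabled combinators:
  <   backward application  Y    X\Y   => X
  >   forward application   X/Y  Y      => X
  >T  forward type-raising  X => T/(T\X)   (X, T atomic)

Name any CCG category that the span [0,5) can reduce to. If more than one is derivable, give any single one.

[0,5] S   >
  [0,4] S/(S\PP)   <
    [0,3] NP   <
      [0,1] "liked" : S
      [1,3] NP\S   <
        [1,2] "near" : S/NP
        [2,3] "with" : (NP\S)\(S/NP)
    [3,4] "sent" : (S/(S\PP))\NP
  [4,5] "some" : S\PP

S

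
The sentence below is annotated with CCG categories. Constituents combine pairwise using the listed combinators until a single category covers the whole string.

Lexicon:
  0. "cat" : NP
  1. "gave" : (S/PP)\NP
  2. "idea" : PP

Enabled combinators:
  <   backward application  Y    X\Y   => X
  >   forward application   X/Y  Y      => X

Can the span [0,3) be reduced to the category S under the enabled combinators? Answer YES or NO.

YES

[0,3] S   >
  [0,2] S/PP   <
    [0,1] "cat" : NP
    [1,2] "gave" : (S/PP)\NP
  [2,3] "idea" : PP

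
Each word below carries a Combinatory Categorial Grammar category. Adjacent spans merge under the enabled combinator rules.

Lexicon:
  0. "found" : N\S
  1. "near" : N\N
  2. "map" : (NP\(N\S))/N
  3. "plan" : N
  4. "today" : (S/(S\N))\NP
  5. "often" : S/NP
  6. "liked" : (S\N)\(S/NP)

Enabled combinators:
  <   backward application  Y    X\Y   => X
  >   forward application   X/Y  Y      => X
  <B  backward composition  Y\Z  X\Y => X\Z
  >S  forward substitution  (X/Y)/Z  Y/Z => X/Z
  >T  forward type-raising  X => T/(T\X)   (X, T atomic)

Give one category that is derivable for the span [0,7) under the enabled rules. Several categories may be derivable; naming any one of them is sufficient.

[0,7] S   >
  [0,5] S/(S\N)   <
    [0,4] NP   <
      [0,2] N\S   <B
        [0,1] "found" : N\S
        [1,2] "near" : N\N
      [2,4] NP\(N\S)   >
        [2,3] "map" : (NP\(N\S))/N
        [3,4] "plan" : N
    [4,5] "today" : (S/(S\N))\NP
  [5,7] S\N   <
    [5,6] "often" : S/NP
    [6,7] "liked" : (S\N)\(S/NP)

S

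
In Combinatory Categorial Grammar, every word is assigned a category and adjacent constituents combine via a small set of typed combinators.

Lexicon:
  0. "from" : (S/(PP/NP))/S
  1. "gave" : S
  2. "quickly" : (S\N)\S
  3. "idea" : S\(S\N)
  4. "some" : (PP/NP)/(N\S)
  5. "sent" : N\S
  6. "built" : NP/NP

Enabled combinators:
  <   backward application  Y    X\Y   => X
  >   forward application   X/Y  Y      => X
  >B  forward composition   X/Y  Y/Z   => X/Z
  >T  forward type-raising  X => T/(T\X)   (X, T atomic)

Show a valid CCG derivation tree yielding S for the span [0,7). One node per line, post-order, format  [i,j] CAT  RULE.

[0,1] (S/(PP/NP))/S  lex  "from"
[1,2] S  lex  "gave"
[2,3] (S\N)\S  lex  "quickly"
[1,3] S\N  <  k=2
[3,4] S\(S\N)  lex  "idea"
[1,4] S  <  k=3
[0,4] S/(PP/NP)  >  k=1
[4,5] (PP/NP)/(N\S)  lex  "some"
[5,6] N\S  lex  "sent"
[4,6] PP/NP  >  k=5
[6,7] NP/NP  lex  "built"
[4,7] PP/NP  >B  k=6
[0,7] S  >  k=4

[0,7] S   >
  [0,4] S/(PP/NP)   >
    [0,1] "from" : (S/(PP/NP))/S
    [1,4] S   <
      [1,3] S\N   <
        [1,2] "gave" : S
        [2,3] "quickly" : (S\N)\S
      [3,4] "idea" : S\(S\N)
  [4,7] PP/NP   >B
    [4,6] PP/NP   >
      [4,5] "some" : (PP/NP)/(N\S)
      [5,6] "sent" : N\S
    [6,7] "built" : NP/NP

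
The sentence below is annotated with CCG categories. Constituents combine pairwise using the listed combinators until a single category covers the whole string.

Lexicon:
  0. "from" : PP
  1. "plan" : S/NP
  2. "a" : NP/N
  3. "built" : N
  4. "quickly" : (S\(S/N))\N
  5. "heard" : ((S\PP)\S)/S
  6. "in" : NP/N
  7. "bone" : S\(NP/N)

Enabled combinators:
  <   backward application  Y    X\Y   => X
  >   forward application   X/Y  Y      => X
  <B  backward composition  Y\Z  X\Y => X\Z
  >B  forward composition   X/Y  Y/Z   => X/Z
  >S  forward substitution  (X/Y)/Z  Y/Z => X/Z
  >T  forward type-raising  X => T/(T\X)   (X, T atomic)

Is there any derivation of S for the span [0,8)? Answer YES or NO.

YES

[0,8] S   >
  [0,1] S/(S\PP)   >T
    [0,1] "from" : PP
  [1,8] S\PP   <
    [1,5] S   <
      [1,3] S/N   >B
        [1,2] "plan" : S/NP
        [2,3] "a" : NP/N
      [3,5] S\(S/N)   <
        [3,4] "built" : N
        [4,5] "quickly" : (S\(S/N))\N
    [5,8] (S\PP)\S   >
      [5,6] "heard" : ((S\PP)\S)/S
      [6,8] S   <
        [6,7] "in" : NP/N
        [7,8] "bone" : S\(NP/N)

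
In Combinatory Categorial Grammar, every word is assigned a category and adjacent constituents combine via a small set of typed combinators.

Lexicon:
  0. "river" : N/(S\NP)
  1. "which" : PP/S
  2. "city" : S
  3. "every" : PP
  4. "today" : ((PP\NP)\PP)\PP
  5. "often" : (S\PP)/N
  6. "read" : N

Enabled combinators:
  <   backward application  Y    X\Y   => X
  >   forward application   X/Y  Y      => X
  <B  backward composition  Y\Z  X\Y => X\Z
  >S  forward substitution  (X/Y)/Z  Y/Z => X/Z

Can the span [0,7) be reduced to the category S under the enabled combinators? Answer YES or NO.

NO

N/(S\NP) PP/S S PP ((PP\NP)\PP)\PP (S\PP)/N N
CKY chart[0,7] = {N}; S ∉ chart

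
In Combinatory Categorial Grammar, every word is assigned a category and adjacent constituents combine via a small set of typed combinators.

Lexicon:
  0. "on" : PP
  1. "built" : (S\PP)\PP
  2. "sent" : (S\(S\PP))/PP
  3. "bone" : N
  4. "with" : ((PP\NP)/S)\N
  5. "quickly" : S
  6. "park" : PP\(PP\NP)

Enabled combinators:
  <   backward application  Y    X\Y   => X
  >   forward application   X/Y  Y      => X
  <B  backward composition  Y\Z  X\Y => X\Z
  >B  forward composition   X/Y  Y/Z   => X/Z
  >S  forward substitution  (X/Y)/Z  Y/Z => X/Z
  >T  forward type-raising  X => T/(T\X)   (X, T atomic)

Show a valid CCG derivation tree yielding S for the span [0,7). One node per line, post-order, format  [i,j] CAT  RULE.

[0,1] PP  lex  "on"
[1,2] (S\PP)\PP  lex  "built"
[0,2] S\PP  <  k=1
[2,3] (S\(S\PP))/PP  lex  "sent"
[3,4] N  lex  "bone"
[4,5] ((PP\NP)/S)\N  lex  "with"
[3,5] (PP\NP)/S  <  k=4
[5,6] S  lex  "quickly"
[3,6] PP\NP  >  k=5
[6,7] PP\(PP\NP)  lex  "park"
[3,7] PP  <  k=6
[2,7] S\(S\PP)  >  k=3
[0,7] S  <  k=2

[0,7] S   <
  [0,2] S\PP   <
    [0,1] "on" : PP
    [1,2] "built" : (S\PP)\PP
  [2,7] S\(S\PP)   >
    [2,3] "sent" : (S\(S\PP))/PP
    [3,7] PP   <
      [3,6] PP\NP   >
        [3,5] (PP\NP)/S   <
          [3,4] "bone" : N
          [4,5] "with" : ((PP\NP)/S)\N
        [5,6] "quickly" : S
      [6,7] "park" : PP\(PP\NP)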